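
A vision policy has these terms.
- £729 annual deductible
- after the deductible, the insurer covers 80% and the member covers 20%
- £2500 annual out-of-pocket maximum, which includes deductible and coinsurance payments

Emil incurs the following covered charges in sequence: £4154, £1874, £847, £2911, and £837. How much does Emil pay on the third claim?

#1 (£4154): £729 finishes the deductible; £3425 goes to coinsurance; 20% of £3425 = £685. Cost to member: £1414. OOP to date £1414.
#2 (£1874): deductible already satisfied, so member's share is 20% × £1874 = £374.80. Member pays £374.80; OOP now £1788.80.
#3 (£847): deductible already satisfied, so member's share is 20% × £847 = £169.40. Member owes £169.40 (running OOP £1958.20).

£169.40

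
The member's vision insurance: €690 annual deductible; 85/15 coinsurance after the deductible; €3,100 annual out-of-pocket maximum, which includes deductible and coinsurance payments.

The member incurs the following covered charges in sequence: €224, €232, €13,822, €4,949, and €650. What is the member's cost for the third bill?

€2,272.20

Bill 1, €224: fully absorbed by the deductible. Member pays €224; OOP now €224.
Bill 2, €232: all of it applies to the deductible. Cost to member: €232. OOP to date €456.
Bill 3, €13,822: €234 to deductible, leaving €13,588; member's 15% is €2,038.20. Member pays €2,272.20; OOP now €2,728.20.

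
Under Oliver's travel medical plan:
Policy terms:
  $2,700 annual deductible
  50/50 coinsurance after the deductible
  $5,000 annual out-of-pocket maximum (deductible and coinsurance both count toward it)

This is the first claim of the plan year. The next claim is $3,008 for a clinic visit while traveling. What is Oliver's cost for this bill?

The full $2,700 deductible is still open; $2,700 of this bill applies to it.
After the $2,700 deductible portion, $3,008 − $2,700 = $308 is subject to coinsurance.
50% of $308 = $154 falls to the traveler.
Traveler responsibility before any cap: $2,700 + $154 = $2,854.
Year-to-date out-of-pocket becomes $0 + $2,854 = $2,854, still under the $5,000 maximum, so no cap applies.

$2,854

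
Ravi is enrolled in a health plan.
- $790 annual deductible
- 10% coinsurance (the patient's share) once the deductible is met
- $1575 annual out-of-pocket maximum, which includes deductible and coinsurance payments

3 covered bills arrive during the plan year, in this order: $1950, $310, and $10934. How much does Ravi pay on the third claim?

Claim 1 ($1950): $790 finishes the deductible; $1160 goes to coinsurance; 10% of $1160 = $116. Patient pays $906; OOP now $906.
Claim 2 ($310): deductible met; 10% of $310 = $31. Patient pays $31; OOP now $937.
Claim 3 ($10934): deductible already satisfied, so patient's share is 10% × $10934 = $1093.40. OOP would hit $2030.40 > $1575, so the cap limits the patient to $1575 − $937 = $638.

$638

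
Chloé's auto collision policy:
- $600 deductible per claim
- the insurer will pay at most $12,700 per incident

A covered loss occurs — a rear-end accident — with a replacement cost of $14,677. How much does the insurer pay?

$12,700

After the deductible, $14,677 − $600 = $14,077 remains.
The $12,700 per-incident cap binds; insurer pays $12,700.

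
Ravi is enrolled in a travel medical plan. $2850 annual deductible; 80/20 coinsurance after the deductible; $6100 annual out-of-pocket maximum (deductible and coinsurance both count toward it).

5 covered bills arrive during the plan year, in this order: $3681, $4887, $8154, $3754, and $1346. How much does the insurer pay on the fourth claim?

#1 ($3681): $2850 finishes the deductible; $831 goes to coinsurance; traveler's 20% is $166.20. Traveler pays $3016.20; OOP now $3016.20. Plan pays $3681 − $3016.20 = $664.80.
#2 ($4887): deductible already satisfied, so traveler's share is 20% × $4887 = $977.40. Traveler pays $977.40; OOP now $3993.60. Plan pays $4887 − $977.40 = $3909.60.
#3 ($8154): deductible already satisfied, so traveler's share is 20% × $8154 = $1630.80. Cost to traveler: $1630.80. OOP to date $5624.40. Insurer: $8154 − $1630.80 = $6523.20.
#4 ($3754): deductible met; 20% of $3754 = $750.80. That would push OOP to $6375.20, over the $6100 cap, so traveler pays $6100 − $5624.40 = $475.60. Plan pays $3754 − $475.60 = $3278.40.

$3278.40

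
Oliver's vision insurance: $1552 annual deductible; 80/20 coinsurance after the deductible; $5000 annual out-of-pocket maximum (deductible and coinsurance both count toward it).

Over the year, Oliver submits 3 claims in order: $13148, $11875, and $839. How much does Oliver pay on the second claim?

$1128.80

Claim 1 — $13148: deductible takes $1552, $11596 remains; coinsurance $11596 × 20% = $2319.20. Member pays $3871.20; OOP now $3871.20.
Claim 2 — $11875: 20% coinsurance on $11875 = $2375. OOP would hit $6246.20 > $5000, so the cap limits the member to $5000 − $3871.20 = $1128.80.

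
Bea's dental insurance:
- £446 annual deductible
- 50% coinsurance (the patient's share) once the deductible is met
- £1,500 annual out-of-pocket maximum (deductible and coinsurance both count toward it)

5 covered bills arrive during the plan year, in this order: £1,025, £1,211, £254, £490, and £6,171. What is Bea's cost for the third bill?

#1 (£1,025): £446 to deductible, leaving £579; 50% of £579 = £289.50. Cost to patient: £735.50. OOP to date £735.50.
#2 (£1,211): 50% coinsurance on £1,211 = £605.50. Patient pays £605.50; OOP now £1,341.
#3 (£254): deductible already satisfied, so patient's share is 50% × £254 = £127. Cost to patient: £127. OOP to date £1,468.

£127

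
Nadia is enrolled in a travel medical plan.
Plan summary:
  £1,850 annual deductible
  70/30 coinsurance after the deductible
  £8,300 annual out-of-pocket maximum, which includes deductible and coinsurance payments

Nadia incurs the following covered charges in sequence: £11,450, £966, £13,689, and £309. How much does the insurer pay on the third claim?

£10,408.80

Claim 1 (£11,450): £1,850 finishes the deductible; £9,600 goes to coinsurance; traveler's 30% is £2,880. Traveler owes £4,730 (running OOP £4,730). Plan pays £11,450 − £4,730 = £6,720.
Claim 2 (£966): deductible met; 30% of £966 = £289.80. Cost to traveler: £289.80. OOP to date £5,019.80. Plan pays £966 − £289.80 = £676.20.
Claim 3 (£13,689): 30% coinsurance on £13,689 = £4,106.70. OOP would hit £9,126.50 > £8,300, so the cap limits the traveler to £8,300 − £5,019.80 = £3,280.20. Plan pays £13,689 − £3,280.20 = £10,408.80.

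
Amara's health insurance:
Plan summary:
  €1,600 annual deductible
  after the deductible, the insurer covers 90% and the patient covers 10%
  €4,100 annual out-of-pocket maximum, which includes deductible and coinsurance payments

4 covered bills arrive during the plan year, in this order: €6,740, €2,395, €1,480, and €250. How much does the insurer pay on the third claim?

€1,332

#1 (€6,740): deductible takes €1,600, €5,140 remains; coinsurance €5,140 × 10% = €514. Cost to patient: €2,114. OOP to date €2,114. Plan pays €6,740 − €2,114 = €4,626.
#2 (€2,395): deductible already satisfied, so patient's share is 10% × €2,395 = €239.50. Patient pays €239.50; OOP now €2,353.50. Insurer: €2,395 − €239.50 = €2,155.50.
#3 (€1,480): deductible already satisfied, so patient's share is 10% × €1,480 = €148. Patient owes €148 (running OOP €2,501.50). Insurer: €1,480 − €148 = €1,332.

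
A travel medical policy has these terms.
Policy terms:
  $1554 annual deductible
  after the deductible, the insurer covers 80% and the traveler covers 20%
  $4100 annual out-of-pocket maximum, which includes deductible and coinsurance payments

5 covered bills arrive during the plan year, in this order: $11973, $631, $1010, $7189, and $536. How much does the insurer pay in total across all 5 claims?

Claim 1 ($11973): deductible takes $1554, $10419 remains; traveler's 20% is $2083.80. Cost to traveler: $3637.80. OOP to date $3637.80. Insurer: $11973 − $3637.80 = $8335.20.
Claim 2 ($631): deductible met; 20% of $631 = $126.20. Traveler owes $126.20 (running OOP $3764). Plan pays $631 − $126.20 = $504.80.
Claim 3 ($1010): 20% coinsurance on $1010 = $202. Traveler pays $202; OOP now $3966. Plan pays $1010 − $202 = $808.
Claim 4 ($7189): deductible met; 20% of $7189 = $1437.80. OOP would hit $5403.80 > $4100, so the cap limits the traveler to $4100 − $3966 = $134. Insurer: $7189 − $134 = $7055.
Claim 5 ($536): 20% coinsurance on $536 = $107.20. That would push OOP to $4207.20, over the $4100 cap, so traveler pays $4100 − $4100 = $0. Plan pays $536 − $0 = $536.
Insurer total: $8335.20 + $504.80 + $808 + $7055 + $536 = $17239.

$17239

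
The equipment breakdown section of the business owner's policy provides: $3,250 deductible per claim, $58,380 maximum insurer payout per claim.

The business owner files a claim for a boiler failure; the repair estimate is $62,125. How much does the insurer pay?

$58,380

Less the $3,250 deductible: $62,125 − $3,250 = $58,875.
$58,875 exceeds the $58,380 limit, so the insurer pays the limit: $58,380.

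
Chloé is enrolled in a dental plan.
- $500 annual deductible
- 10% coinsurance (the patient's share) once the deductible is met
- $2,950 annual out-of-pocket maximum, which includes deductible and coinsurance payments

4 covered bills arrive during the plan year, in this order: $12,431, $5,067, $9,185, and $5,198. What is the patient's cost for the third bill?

$750.20

#1 ($12,431): $500 finishes the deductible; $11,931 goes to coinsurance; coinsurance $11,931 × 10% = $1,193.10. Patient owes $1,693.10 (running OOP $1,693.10).
#2 ($5,067): deductible met; 10% of $5,067 = $506.70. Patient owes $506.70 (running OOP $2,199.80).
#3 ($9,185): deductible met; 10% of $9,185 = $918.50. Adding that to $2,199.80 gives $3,118.30, past the $2,950 cap; patient pays only $2,950 − $2,199.80 = $750.20.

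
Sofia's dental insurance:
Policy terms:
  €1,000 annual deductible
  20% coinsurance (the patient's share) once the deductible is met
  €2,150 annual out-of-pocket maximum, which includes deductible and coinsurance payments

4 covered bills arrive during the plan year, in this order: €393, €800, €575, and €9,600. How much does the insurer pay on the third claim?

#1 (€393): all of it applies to the deductible. Patient pays €393; OOP now €393. Insurer: €393 − €393 = €0.
#2 (€800): deductible takes €607, €193 remains; coinsurance €193 × 20% = €38.60. Patient owes €645.60 (running OOP €1,038.60). Insurer: €800 − €645.60 = €154.40.
#3 (€575): 20% coinsurance on €575 = €115. Patient owes €115 (running OOP €1,153.60). Insurer: €575 − €115 = €460.

€460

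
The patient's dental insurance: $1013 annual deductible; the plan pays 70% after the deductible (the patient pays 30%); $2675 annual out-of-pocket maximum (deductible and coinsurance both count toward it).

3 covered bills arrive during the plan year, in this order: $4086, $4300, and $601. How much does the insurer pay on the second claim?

#1 ($4086): deductible takes $1013, $3073 remains; 30% of $3073 = $921.90. Cost to patient: $1934.90. OOP to date $1934.90. Insurer: $4086 − $1934.90 = $2151.10.
#2 ($4300): deductible met; 30% of $4300 = $1290. That would push OOP to $3224.90, over the $2675 cap, so patient pays $2675 − $1934.90 = $740.10. Plan pays $4300 − $740.10 = $3559.90.

$3559.90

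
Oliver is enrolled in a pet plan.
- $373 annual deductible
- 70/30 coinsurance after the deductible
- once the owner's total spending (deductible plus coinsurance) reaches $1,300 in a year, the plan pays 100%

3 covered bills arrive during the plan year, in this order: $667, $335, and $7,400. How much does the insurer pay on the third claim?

$6,661.70

Claim 1 ($667): $373 finishes the deductible; $294 goes to coinsurance; coinsurance $294 × 30% = $88.20. Cost to owner: $461.20. OOP to date $461.20. Plan pays $667 − $461.20 = $205.80.
Claim 2 ($335): deductible already satisfied, so owner's share is 30% × $335 = $100.50. Cost to owner: $100.50. OOP to date $561.70. Insurer: $335 − $100.50 = $234.50.
Claim 3 ($7,400): deductible met; 30% of $7,400 = $2,220. OOP would hit $2,781.70 > $1,300, so the cap limits the owner to $1,300 − $561.70 = $738.30. Plan pays $7,400 − $738.30 = $6,661.70.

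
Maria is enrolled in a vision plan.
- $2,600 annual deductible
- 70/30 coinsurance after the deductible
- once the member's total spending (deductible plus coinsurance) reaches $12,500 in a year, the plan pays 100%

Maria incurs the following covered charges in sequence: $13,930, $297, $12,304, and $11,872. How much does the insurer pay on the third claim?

Claim 1 — $13,930: $2,600 to deductible, leaving $11,330; 30% of $11,330 = $3,399. Member owes $5,999 (running OOP $5,999). Insurer: $13,930 − $5,999 = $7,931.
Claim 2 — $297: 30% coinsurance on $297 = $89.10. Member pays $89.10; OOP now $6,088.10. Plan pays $297 − $89.10 = $207.90.
Claim 3 — $12,304: 30% coinsurance on $12,304 = $3,691.20. Member owes $3,691.20 (running OOP $9,779.30). Plan pays $12,304 − $3,691.20 = $8,612.80.

$8,612.80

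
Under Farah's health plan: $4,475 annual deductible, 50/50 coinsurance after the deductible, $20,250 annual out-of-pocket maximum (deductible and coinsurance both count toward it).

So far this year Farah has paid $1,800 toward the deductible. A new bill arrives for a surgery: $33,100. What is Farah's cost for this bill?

$1,800 of the $4,475 deductible is already met, leaving $2,675.
That leaves $33,100 − $2,675 = $30,425 for coinsurance.
Coinsurance: $30,425 × 50% = $15,212.50.
So the patient owes $2,675 + $15,212.50 = $17,887.50 before any cap.
Cumulative spending $1,800 + $17,887.50 = $19,687.50 stays under the $20,250 maximum.

$17,887.50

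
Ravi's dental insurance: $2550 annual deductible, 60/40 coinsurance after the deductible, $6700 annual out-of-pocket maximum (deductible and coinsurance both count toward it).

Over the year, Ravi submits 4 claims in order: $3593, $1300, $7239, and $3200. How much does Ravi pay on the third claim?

$2895.60

#1 ($3593): deductible takes $2550, $1043 remains; 40% of $1043 = $417.20. Cost to patient: $2967.20. OOP to date $2967.20.
#2 ($1300): deductible met; 40% of $1300 = $520. Cost to patient: $520. OOP to date $3487.20.
#3 ($7239): deductible already satisfied, so patient's share is 40% × $7239 = $2895.60. Patient owes $2895.60 (running OOP $6382.80).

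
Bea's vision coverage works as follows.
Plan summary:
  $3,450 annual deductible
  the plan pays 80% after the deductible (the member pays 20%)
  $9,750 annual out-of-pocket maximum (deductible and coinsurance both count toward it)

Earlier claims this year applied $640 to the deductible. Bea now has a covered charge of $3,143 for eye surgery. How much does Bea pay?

$2,876.60

Remaining deductible: $3,450 − $640 = $2,810.
That leaves $3,143 − $2,810 = $333 for coinsurance.
20% of $333 = $66.60 falls to the member.
That puts the member's cost at $2,810 + $66.60 = $2,876.60 before any cap.
Year-to-date out-of-pocket becomes $640 + $2,876.60 = $3,516.60, still under the $9,750 maximum, so no cap applies.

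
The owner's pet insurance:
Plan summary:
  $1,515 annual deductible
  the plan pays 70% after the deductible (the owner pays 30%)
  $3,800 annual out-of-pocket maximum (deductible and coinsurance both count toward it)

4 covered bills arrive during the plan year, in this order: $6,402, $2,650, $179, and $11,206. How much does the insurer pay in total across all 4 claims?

$16,637

Claim 1 — $6,402: deductible takes $1,515, $4,887 remains; owner's 30% is $1,466.10. Owner pays $2,981.10; OOP now $2,981.10. Plan pays $6,402 − $2,981.10 = $3,420.90.
Claim 2 — $2,650: deductible met; 30% of $2,650 = $795. Owner owes $795 (running OOP $3,776.10). Plan pays $2,650 − $795 = $1,855.
Claim 3 — $179: 30% coinsurance on $179 = $53.70. That would push OOP to $3,829.80, over the $3,800 cap, so owner pays $3,800 − $3,776.10 = $23.90. Plan pays $179 − $23.90 = $155.10.
Claim 4 — $11,206: 30% coinsurance on $11,206 = $3,361.80. That would push OOP to $7,161.80, over the $3,800 cap, so owner pays $3,800 − $3,800 = $0. Plan pays $11,206 − $0 = $11,206.
Insurer total = bills − owner's total = $20,437 − $3,800 = $16,637.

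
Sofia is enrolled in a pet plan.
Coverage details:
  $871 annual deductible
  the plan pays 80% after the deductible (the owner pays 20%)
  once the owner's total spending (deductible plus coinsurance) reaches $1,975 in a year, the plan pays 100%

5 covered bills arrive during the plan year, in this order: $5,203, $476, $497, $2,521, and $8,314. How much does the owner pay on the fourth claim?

#1 ($5,203): $871 to deductible, leaving $4,332; owner's 20% is $866.40. Cost to owner: $1,737.40. OOP to date $1,737.40.
#2 ($476): deductible already satisfied, so owner's share is 20% × $476 = $95.20. Owner pays $95.20; OOP now $1,832.60.
#3 ($497): deductible met; 20% of $497 = $99.40. Owner owes $99.40 (running OOP $1,932).
#4 ($2,521): 20% coinsurance on $2,521 = $504.20. OOP would hit $2,436.20 > $1,975, so the cap limits the owner to $1,975 − $1,932 = $43.

$43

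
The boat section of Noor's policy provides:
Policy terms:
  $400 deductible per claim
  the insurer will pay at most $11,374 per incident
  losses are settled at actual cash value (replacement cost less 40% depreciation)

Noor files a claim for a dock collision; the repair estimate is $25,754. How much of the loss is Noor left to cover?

$14,380

At 40% depreciation, ACV = $25,754 − $10,301.60 = $15,452.40.
Subtract the deductible: $15,452.40 − $400 = $15,052.40.
$15,052.40 exceeds the $11,374 limit, so the insurer pays the limit: $11,374.
Owner's share is the uncovered remainder: $25,754 − $11,374 = $14,380.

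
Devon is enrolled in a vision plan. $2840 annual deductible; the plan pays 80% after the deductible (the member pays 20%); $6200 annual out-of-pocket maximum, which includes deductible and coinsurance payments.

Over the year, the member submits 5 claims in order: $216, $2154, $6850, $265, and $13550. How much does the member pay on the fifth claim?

$2031

Claim 1 — $216: entire amount goes to the deductible. Member owes $216 (running OOP $216).
Claim 2 — $2154: entire amount goes to the deductible. Member pays $2154; OOP now $2370.
Claim 3 — $6850: $470 finishes the deductible; $6380 goes to coinsurance; member's 20% is $1276. Cost to member: $1746. OOP to date $4116.
Claim 4 — $265: deductible already satisfied, so member's share is 20% × $265 = $53. Member owes $53 (running OOP $4169).
Claim 5 — $13550: deductible already satisfied, so member's share is 20% × $13550 = $2710. OOP would hit $6879 > $6200, so the cap limits the member to $6200 − $4169 = $2031.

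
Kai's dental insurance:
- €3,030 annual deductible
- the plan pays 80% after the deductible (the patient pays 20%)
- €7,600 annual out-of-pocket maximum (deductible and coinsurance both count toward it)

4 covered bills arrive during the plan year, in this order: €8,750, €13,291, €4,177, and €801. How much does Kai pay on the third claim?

Bill 1, €8,750: deductible takes €3,030, €5,720 remains; patient's 20% is €1,144. Patient owes €4,174 (running OOP €4,174).
Bill 2, €13,291: 20% coinsurance on €13,291 = €2,658.20. Patient owes €2,658.20 (running OOP €6,832.20).
Bill 3, €4,177: deductible met; 20% of €4,177 = €835.40. Adding that to €6,832.20 gives €7,667.60, past the €7,600 cap; patient pays only €7,600 − €6,832.20 = €767.80.

€767.80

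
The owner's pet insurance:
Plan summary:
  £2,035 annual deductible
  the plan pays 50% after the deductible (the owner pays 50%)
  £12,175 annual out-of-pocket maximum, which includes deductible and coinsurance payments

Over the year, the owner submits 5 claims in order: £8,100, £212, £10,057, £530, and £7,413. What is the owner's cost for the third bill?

#1 (£8,100): deductible takes £2,035, £6,065 remains; 50% of £6,065 = £3,032.50. Cost to owner: £5,067.50. OOP to date £5,067.50.
#2 (£212): deductible already satisfied, so owner's share is 50% × £212 = £106. Owner pays £106; OOP now £5,173.50.
#3 (£10,057): deductible met; 50% of £10,057 = £5,028.50. Owner owes £5,028.50 (running OOP £10,202).

£5,028.50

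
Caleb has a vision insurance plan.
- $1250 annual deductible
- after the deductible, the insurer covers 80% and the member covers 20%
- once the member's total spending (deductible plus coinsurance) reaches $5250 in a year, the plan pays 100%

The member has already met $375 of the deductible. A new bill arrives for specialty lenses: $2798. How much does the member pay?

$375 of the $1250 deductible is already met, leaving $875.
After the $875 deductible portion, $2798 − $875 = $1923 is subject to coinsurance.
Coinsurance: $1923 × 20% = $384.60.
That puts the member's cost at $875 + $384.60 = $1259.60 before any cap.
Cumulative spending $375 + $1259.60 = $1634.60 stays under the $5250 maximum.

$1259.60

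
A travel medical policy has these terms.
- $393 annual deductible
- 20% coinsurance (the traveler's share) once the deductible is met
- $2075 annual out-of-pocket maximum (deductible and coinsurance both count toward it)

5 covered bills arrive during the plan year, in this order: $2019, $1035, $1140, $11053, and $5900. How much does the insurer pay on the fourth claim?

#1 ($2019): deductible takes $393, $1626 remains; 20% of $1626 = $325.20. Traveler owes $718.20 (running OOP $718.20). Insurer: $2019 − $718.20 = $1300.80.
#2 ($1035): deductible already satisfied, so traveler's share is 20% × $1035 = $207. Traveler pays $207; OOP now $925.20. Insurer: $1035 − $207 = $828.
#3 ($1140): deductible met; 20% of $1140 = $228. Cost to traveler: $228. OOP to date $1153.20. Plan pays $1140 − $228 = $912.
#4 ($11053): deductible already satisfied, so traveler's share is 20% × $11053 = $2210.60. Adding that to $1153.20 gives $3363.80, past the $2075 cap; traveler pays only $2075 − $1153.20 = $921.80. Insurer: $11053 − $921.80 = $10131.20.

$10131.20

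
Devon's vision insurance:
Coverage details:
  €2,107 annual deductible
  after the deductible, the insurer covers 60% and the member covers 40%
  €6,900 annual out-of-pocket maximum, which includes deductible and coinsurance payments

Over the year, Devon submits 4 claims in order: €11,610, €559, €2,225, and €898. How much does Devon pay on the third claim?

€768.20

Claim 1 (€11,610): €2,107 finishes the deductible; €9,503 goes to coinsurance; member's 40% is €3,801.20. Member pays €5,908.20; OOP now €5,908.20.
Claim 2 (€559): 40% coinsurance on €559 = €223.60. Member owes €223.60 (running OOP €6,131.80).
Claim 3 (€2,225): deductible already satisfied, so member's share is 40% × €2,225 = €890. Adding that to €6,131.80 gives €7,021.80, past the €6,900 cap; member pays only €6,900 − €6,131.80 = €768.20.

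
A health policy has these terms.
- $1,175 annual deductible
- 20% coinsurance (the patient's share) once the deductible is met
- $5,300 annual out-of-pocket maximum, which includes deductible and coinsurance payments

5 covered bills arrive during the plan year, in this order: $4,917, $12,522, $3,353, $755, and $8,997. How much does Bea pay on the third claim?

$670.60

Claim 1 — $4,917: $1,175 finishes the deductible; $3,742 goes to coinsurance; 20% of $3,742 = $748.40. Patient owes $1,923.40 (running OOP $1,923.40).
Claim 2 — $12,522: 20% coinsurance on $12,522 = $2,504.40. Patient pays $2,504.40; OOP now $4,427.80.
Claim 3 — $3,353: 20% coinsurance on $3,353 = $670.60. Patient pays $670.60; OOP now $5,098.40.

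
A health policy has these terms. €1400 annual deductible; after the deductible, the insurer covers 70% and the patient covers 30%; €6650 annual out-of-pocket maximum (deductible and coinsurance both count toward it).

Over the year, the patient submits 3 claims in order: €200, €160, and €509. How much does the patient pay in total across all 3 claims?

€869

Claim 1 (€200): all of it applies to the deductible. Patient pays €200; OOP now €200.
Claim 2 (€160): all of it applies to the deductible. Cost to patient: €160. OOP to date €360.
Claim 3 (€509): entire amount goes to the deductible. Patient owes €509 (running OOP €869).
Total paid by the patient: €200 + €160 + €509 = €869.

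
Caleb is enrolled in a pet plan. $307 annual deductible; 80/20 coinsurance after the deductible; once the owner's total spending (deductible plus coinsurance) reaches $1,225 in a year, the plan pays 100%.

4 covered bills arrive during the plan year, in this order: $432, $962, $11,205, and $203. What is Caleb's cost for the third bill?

Claim 1 ($432): $307 finishes the deductible; $125 goes to coinsurance; 20% of $125 = $25. Cost to owner: $332. OOP to date $332.
Claim 2 ($962): deductible met; 20% of $962 = $192.40. Owner pays $192.40; OOP now $524.40.
Claim 3 ($11,205): 20% coinsurance on $11,205 = $2,241. OOP would hit $2,765.40 > $1,225, so the cap limits the owner to $1,225 − $524.40 = $700.60.

$700.60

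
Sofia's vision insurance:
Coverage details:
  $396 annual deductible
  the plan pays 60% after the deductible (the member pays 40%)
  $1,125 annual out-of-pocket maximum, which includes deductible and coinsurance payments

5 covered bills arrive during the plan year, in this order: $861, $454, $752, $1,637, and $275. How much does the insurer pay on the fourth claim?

$1,576.40

#1 ($861): deductible takes $396, $465 remains; member's 40% is $186. Member owes $582 (running OOP $582). Insurer: $861 − $582 = $279.
#2 ($454): 40% coinsurance on $454 = $181.60. Member owes $181.60 (running OOP $763.60). Plan pays $454 − $181.60 = $272.40.
#3 ($752): deductible already satisfied, so member's share is 40% × $752 = $300.80. Member owes $300.80 (running OOP $1,064.40). Insurer: $752 − $300.80 = $451.20.
#4 ($1,637): 40% coinsurance on $1,637 = $654.80. OOP would hit $1,719.20 > $1,125, so the cap limits the member to $1,125 − $1,064.40 = $60.60. Insurer: $1,637 − $60.60 = $1,576.40.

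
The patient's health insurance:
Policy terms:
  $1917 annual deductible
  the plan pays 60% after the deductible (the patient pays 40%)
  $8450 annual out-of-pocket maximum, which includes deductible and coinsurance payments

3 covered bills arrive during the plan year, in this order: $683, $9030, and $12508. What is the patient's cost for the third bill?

$3414.60

Claim 1 — $683: entire amount goes to the deductible. Patient owes $683 (running OOP $683).
Claim 2 — $9030: $1234 finishes the deductible; $7796 goes to coinsurance; 40% of $7796 = $3118.40. Patient owes $4352.40 (running OOP $5035.40).
Claim 3 — $12508: 40% coinsurance on $12508 = $5003.20. OOP would hit $10038.60 > $8450, so the cap limits the patient to $8450 − $5035.40 = $3414.60.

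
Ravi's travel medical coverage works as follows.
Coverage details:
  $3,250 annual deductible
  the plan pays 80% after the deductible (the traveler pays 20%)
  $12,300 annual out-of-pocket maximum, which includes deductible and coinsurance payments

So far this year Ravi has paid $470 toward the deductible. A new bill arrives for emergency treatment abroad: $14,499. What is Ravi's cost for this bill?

Remaining deductible: $3,250 − $470 = $2,780.
After the $2,780 deductible portion, $14,499 − $2,780 = $11,719 is subject to coinsurance.
20% of $11,719 = $2,343.80 falls to the traveler.
So the traveler owes $2,780 + $2,343.80 = $5,123.80 before any cap.
Total out-of-pocket so far would be $470 + $5,123.80 = $5,593.80, below the $12,300 cap — no reduction.

$5,123.80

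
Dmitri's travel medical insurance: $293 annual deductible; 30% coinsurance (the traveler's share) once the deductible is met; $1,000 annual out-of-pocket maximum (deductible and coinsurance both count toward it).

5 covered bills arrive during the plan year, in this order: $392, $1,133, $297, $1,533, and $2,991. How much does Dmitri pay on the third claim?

Claim 1 ($392): $293 finishes the deductible; $99 goes to coinsurance; 30% of $99 = $29.70. Cost to traveler: $322.70. OOP to date $322.70.
Claim 2 ($1,133): deductible already satisfied, so traveler's share is 30% × $1,133 = $339.90. Traveler owes $339.90 (running OOP $662.60).
Claim 3 ($297): deductible met; 30% of $297 = $89.10. Traveler pays $89.10; OOP now $751.70.

$89.10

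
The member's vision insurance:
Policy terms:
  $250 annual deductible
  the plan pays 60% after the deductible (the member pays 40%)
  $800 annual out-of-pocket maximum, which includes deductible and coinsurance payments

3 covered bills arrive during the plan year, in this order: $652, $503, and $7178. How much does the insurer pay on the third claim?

$6990

Claim 1 — $652: deductible takes $250, $402 remains; 40% of $402 = $160.80. Member pays $410.80; OOP now $410.80. Insurer: $652 − $410.80 = $241.20.
Claim 2 — $503: 40% coinsurance on $503 = $201.20. Member owes $201.20 (running OOP $612). Insurer: $503 − $201.20 = $301.80.
Claim 3 — $7178: 40% coinsurance on $7178 = $2871.20. Adding that to $612 gives $3483.20, past the $800 cap; member pays only $800 − $612 = $188. Insurer: $7178 − $188 = $6990.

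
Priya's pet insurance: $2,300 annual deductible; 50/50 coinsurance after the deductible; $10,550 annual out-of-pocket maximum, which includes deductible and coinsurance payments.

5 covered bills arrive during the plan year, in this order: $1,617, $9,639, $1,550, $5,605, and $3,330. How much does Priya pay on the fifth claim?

$194.50

#1 ($1,617): entire amount goes to the deductible. Owner owes $1,617 (running OOP $1,617).
#2 ($9,639): $683 to deductible, leaving $8,956; coinsurance $8,956 × 50% = $4,478. Cost to owner: $5,161. OOP to date $6,778.
#3 ($1,550): deductible met; 50% of $1,550 = $775. Owner pays $775; OOP now $7,553.
#4 ($5,605): 50% coinsurance on $5,605 = $2,802.50. Owner pays $2,802.50; OOP now $10,355.50.
#5 ($3,330): 50% coinsurance on $3,330 = $1,665. Adding that to $10,355.50 gives $12,020.50, past the $10,550 cap; owner pays only $10,550 − $10,355.50 = $194.50.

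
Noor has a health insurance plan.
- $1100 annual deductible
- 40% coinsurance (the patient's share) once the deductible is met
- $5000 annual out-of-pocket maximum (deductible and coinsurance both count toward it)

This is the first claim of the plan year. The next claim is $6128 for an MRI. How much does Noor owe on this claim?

$3111.20

Deductible not yet touched, so the first $1100 of the bill goes to the deductible.
That leaves $6128 − $1100 = $5028 for coinsurance.
Patient's 40% share of $5028 is $2011.20.
So the patient owes $1100 + $2011.20 = $3111.20 before any cap.
Total out-of-pocket so far would be $0 + $3111.20 = $3111.20, below the $5000 cap — no reduction.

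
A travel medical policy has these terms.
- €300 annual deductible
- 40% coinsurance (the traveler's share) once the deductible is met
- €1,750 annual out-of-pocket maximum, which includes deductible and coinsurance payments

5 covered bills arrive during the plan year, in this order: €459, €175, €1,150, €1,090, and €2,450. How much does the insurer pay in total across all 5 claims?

Bill 1, €459: €300 to deductible, leaving €159; coinsurance €159 × 40% = €63.60. Traveler owes €363.60 (running OOP €363.60). Plan pays €459 − €363.60 = €95.40.
Bill 2, €175: deductible met; 40% of €175 = €70. Traveler owes €70 (running OOP €433.60). Insurer: €175 − €70 = €105.
Bill 3, €1,150: deductible met; 40% of €1,150 = €460. Traveler owes €460 (running OOP €893.60). Insurer: €1,150 − €460 = €690.
Bill 4, €1,090: 40% coinsurance on €1,090 = €436. Cost to traveler: €436. OOP to date €1,329.60. Insurer: €1,090 − €436 = €654.
Bill 5, €2,450: 40% coinsurance on €2,450 = €980. That would push OOP to €2,309.60, over the €1,750 cap, so traveler pays €1,750 − €1,329.60 = €420.40. Insurer: €2,450 − €420.40 = €2,029.60.
Insurer total = bills − traveler's total = €5,324 − €1,750 = €3,574.

€3,574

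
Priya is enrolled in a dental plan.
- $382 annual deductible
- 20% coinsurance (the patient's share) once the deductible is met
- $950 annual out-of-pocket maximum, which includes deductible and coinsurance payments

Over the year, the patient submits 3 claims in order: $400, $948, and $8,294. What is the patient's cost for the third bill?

$374.80

#1 ($400): deductible takes $382, $18 remains; patient's 20% is $3.60. Cost to patient: $385.60. OOP to date $385.60.
#2 ($948): deductible already satisfied, so patient's share is 20% × $948 = $189.60. Patient pays $189.60; OOP now $575.20.
#3 ($8,294): 20% coinsurance on $8,294 = $1,658.80. That would push OOP to $2,234, over the $950 cap, so patient pays $950 − $575.20 = $374.80.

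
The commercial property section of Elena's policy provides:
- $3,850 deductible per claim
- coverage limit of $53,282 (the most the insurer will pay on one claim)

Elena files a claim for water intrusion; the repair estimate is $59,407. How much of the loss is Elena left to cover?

Less the $3,850 deductible: $59,407 − $3,850 = $55,557.
$55,557 exceeds the $53,282 limit, so the insurer pays the limit: $53,282.
The business bears the rest of the original loss: $59,407 − $53,282 = $6,125.

$6,125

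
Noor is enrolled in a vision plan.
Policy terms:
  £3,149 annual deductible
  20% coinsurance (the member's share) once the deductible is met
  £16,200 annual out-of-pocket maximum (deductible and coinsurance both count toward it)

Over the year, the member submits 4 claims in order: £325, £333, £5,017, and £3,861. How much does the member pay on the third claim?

Claim 1 (£325): all of it applies to the deductible. Cost to member: £325. OOP to date £325.
Claim 2 (£333): fully absorbed by the deductible. Member owes £333 (running OOP £658).
Claim 3 (£5,017): £2,491 to deductible, leaving £2,526; coinsurance £2,526 × 20% = £505.20. Member owes £2,996.20 (running OOP £3,654.20).

£2,996.20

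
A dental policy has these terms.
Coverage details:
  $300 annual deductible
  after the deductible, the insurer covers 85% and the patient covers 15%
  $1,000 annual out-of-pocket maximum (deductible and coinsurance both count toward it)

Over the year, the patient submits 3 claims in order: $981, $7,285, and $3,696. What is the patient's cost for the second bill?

Claim 1 — $981: $300 finishes the deductible; $681 goes to coinsurance; coinsurance $681 × 15% = $102.15. Patient owes $402.15 (running OOP $402.15).
Claim 2 — $7,285: deductible already satisfied, so patient's share is 15% × $7,285 = $1,092.75. OOP would hit $1,494.90 > $1,000, so the cap limits the patient to $1,000 − $402.15 = $597.85.

$597.85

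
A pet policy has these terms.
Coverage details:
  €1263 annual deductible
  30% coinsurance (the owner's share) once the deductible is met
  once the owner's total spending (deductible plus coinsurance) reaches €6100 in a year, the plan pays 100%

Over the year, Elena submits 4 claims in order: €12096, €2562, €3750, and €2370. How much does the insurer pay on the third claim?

Claim 1 (€12096): €1263 to deductible, leaving €10833; 30% of €10833 = €3249.90. Owner owes €4512.90 (running OOP €4512.90). Plan pays €12096 − €4512.90 = €7583.10.
Claim 2 (€2562): deductible already satisfied, so owner's share is 30% × €2562 = €768.60. Owner pays €768.60; OOP now €5281.50. Plan pays €2562 − €768.60 = €1793.40.
Claim 3 (€3750): deductible already satisfied, so owner's share is 30% × €3750 = €1125. That would push OOP to €6406.50, over the €6100 cap, so owner pays €6100 − €5281.50 = €818.50. Insurer: €3750 − €818.50 = €2931.50.

€2931.50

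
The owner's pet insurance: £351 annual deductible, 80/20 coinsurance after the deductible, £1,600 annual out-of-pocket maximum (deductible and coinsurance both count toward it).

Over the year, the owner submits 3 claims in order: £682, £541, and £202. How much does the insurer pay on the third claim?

£161.60

Claim 1 (£682): deductible takes £351, £331 remains; coinsurance £331 × 20% = £66.20. Cost to owner: £417.20. OOP to date £417.20. Plan pays £682 − £417.20 = £264.80.
Claim 2 (£541): 20% coinsurance on £541 = £108.20. Cost to owner: £108.20. OOP to date £525.40. Insurer: £541 − £108.20 = £432.80.
Claim 3 (£202): 20% coinsurance on £202 = £40.40. Owner owes £40.40 (running OOP £565.80). Insurer: £202 − £40.40 = £161.60.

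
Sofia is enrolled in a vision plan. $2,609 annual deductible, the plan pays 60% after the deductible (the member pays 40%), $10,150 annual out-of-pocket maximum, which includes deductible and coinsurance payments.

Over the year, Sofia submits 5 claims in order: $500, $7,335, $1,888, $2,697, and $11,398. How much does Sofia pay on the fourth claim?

$1,078.80

#1 ($500): entire amount goes to the deductible. Member owes $500 (running OOP $500).
#2 ($7,335): $2,109 to deductible, leaving $5,226; member's 40% is $2,090.40. Member pays $4,199.40; OOP now $4,699.40.
#3 ($1,888): 40% coinsurance on $1,888 = $755.20. Member owes $755.20 (running OOP $5,454.60).
#4 ($2,697): deductible met; 40% of $2,697 = $1,078.80. Cost to member: $1,078.80. OOP to date $6,533.40.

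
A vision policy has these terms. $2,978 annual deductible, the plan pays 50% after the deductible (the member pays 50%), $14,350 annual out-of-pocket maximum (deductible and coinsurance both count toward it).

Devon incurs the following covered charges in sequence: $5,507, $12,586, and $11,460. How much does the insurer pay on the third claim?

Bill 1, $5,507: $2,978 to deductible, leaving $2,529; member's 50% is $1,264.50. Member pays $4,242.50; OOP now $4,242.50. Plan pays $5,507 − $4,242.50 = $1,264.50.
Bill 2, $12,586: deductible already satisfied, so member's share is 50% × $12,586 = $6,293. Member owes $6,293 (running OOP $10,535.50). Plan pays $12,586 − $6,293 = $6,293.
Bill 3, $11,460: 50% coinsurance on $11,460 = $5,730. That would push OOP to $16,265.50, over the $14,350 cap, so member pays $14,350 − $10,535.50 = $3,814.50. Insurer: $11,460 − $3,814.50 = $7,645.50.

$7,645.50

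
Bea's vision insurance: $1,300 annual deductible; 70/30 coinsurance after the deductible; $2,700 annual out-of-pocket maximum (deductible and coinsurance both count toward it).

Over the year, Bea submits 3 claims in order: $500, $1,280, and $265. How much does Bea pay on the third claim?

$79.50

#1 ($500): fully absorbed by the deductible. Member pays $500; OOP now $500.
#2 ($1,280): $800 to deductible, leaving $480; member's 30% is $144. Member owes $944 (running OOP $1,444).
#3 ($265): 30% coinsurance on $265 = $79.50. Member pays $79.50; OOP now $1,523.50.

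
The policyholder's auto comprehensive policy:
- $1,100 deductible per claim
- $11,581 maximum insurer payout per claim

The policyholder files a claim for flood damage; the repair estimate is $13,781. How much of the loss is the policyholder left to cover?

Subtract the deductible: $13,781 − $1,100 = $12,681.
$12,681 exceeds the $11,581 limit, so the insurer pays the limit: $11,581.
Out of pocket: $13,781 − $11,581 = $2,200.

$2,200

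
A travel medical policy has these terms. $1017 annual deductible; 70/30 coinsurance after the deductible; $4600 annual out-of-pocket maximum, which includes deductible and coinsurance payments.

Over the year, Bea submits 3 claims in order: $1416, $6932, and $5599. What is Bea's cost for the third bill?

$1383.70

Bill 1, $1416: $1017 to deductible, leaving $399; 30% of $399 = $119.70. Cost to traveler: $1136.70. OOP to date $1136.70.
Bill 2, $6932: deductible met; 30% of $6932 = $2079.60. Traveler owes $2079.60 (running OOP $3216.30).
Bill 3, $5599: 30% coinsurance on $5599 = $1679.70. OOP would hit $4896 > $4600, so the cap limits the traveler to $4600 − $3216.30 = $1383.70.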